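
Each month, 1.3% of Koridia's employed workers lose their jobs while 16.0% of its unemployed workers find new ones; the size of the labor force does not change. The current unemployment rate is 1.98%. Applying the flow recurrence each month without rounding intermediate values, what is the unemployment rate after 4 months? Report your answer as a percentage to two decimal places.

Unemployment rate after four months ≈ 4.93%.

With a fixed labor force, u_{t+1} = u_t + s·(1−u_t) − f·u_t = u_t·(1−s−f) + s.
Here 1−s−f = 0.827 and s = 0.013.
u_1 = 0.019800 × 0.827 + 0.013 = 0.029375.
u_2 = 0.029375 × 0.827 + 0.013 = 0.037293.
u_3 = 0.037293 × 0.827 + 0.013 = 0.043841.
u_4 = 0.043841 × 0.827 + 0.013 = 0.049257.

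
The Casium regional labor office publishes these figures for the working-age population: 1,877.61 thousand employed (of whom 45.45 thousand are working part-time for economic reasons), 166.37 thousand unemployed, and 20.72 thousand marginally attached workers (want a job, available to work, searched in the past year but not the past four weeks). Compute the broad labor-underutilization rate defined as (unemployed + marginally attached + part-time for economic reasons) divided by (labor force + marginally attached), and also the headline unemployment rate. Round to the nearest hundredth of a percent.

Labor force = 1,877.61 + 166.37 = 2,043.98 thousand.
Numerator = 166.37 + 20.72 + 45.45 = 232.54 thousand.
Denominator = 2,043.98 + 20.72 = 2,064.70 thousand.
Broad rate = 232.54 / 2,064.70 = 11.26%.
Headline unemployment rate = 166.37 / 2,043.98 = 8.14%.

Broad underutilization rate ≈ 11.26%; headline unemployment rate ≈ 8.14%.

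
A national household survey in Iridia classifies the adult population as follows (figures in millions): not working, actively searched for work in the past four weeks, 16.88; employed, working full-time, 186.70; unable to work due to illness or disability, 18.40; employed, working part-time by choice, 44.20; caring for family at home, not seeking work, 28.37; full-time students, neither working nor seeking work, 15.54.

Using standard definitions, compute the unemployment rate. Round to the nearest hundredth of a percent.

Unemployment rate ≈ 6.81%.

Employed = 186.70 + 44.20 = 230.90 million.
Unemployed = 16.88 million.
Labor force = 230.90 + 16.88 = 247.78 million.
Unemployment rate = 16.88 / 247.78 = 6.81%.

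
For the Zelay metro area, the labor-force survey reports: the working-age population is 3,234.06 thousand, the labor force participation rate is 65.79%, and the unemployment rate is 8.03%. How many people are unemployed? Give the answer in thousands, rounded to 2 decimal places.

About 170.85 thousand are unemployed.

Labor force = 0.6579 × 3,234.06 = 2,127.69 thousand.
Unemployed = 0.0803 × 2,127.69 ≈ 170.85 thousand.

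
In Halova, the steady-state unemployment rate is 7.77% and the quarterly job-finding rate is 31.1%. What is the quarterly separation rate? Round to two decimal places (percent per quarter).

Separation rate ≈ 2.62% per quarter.

From u* = s/(s+f): s = u·f/(1−u).
s = 0.0777 × 31.1 / (1 − 0.0777) = 2.4165 / 0.9223 ≈ 2.62% per quarter.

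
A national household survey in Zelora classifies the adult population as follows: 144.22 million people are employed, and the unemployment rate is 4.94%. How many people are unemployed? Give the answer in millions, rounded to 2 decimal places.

About 7.49 million are unemployed.

Let U be the number unemployed. The labor force is E + U, and U/(E+U) = 0.0494.
So U = 0.0494 × 144.22 / (1 − 0.0494) = 7.1245 / 0.9506 ≈ 7.49 million.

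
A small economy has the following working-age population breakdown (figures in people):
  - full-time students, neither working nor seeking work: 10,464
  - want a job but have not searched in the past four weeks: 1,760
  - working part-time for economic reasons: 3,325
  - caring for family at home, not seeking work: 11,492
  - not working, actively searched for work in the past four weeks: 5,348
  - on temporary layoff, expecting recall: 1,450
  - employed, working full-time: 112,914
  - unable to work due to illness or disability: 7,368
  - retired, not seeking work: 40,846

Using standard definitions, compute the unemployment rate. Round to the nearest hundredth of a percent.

Unemployment rate ≈ 5.53%.

Employed = 3,325 + 112,914 = 116,239 (anyone who worked, including part-time for economic reasons, counts as employed).
Unemployed = 5,348 + 1,450 = 6,798 (jobless and actively searching, or on temporary layoff).
Labor force = 116,239 + 6,798 = 123,037.
Unemployment rate = 6,798 / 123,037 = 5.53%.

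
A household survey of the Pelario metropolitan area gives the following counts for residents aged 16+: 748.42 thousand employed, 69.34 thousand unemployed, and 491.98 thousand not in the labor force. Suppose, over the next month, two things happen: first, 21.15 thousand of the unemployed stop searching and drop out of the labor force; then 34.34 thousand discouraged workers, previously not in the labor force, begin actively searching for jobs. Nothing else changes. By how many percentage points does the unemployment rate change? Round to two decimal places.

The unemployment rate changes by +1.45 percentage points.

Initially, labor force = 748.42 + 69.34 = 817.76 thousand, so u = 69.34/817.76 = 8.48%.
After the first change, unemployed and labor force both fall by 21.15 → E = 748.42, U = 48.19, labor force = 796.61 thousand.
After the second change, unemployed and labor force both rise by 34.34 → E = 748.42, U = 82.53, labor force = 830.95 thousand.
New unemployment rate = 82.53 / 830.95 = 9.93%.
Change = 9.93% − 8.48% = +1.45 percentage points.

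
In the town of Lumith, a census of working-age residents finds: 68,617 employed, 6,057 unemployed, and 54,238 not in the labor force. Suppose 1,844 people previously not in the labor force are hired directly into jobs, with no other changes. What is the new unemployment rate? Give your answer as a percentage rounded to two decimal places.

New unemployment rate ≈ 7.92%.

Initially, labor force = 68,617 + 6,057 = 74,674, so u = 6,057/74,674 = 8.11%.
After the change, employed and labor force both rise by 1,844; unemployed unchanged → E = 70,461, U = 6,057, labor force = 76,518.
New unemployment rate = 6,057 / 76,518 = 7.92%.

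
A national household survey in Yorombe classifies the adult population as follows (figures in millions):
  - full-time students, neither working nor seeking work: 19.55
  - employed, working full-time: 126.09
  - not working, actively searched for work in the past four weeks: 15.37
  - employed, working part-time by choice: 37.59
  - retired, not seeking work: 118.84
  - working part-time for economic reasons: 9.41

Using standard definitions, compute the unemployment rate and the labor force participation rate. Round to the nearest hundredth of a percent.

Unemployment rate ≈ 8.16%; labor force participation rate ≈ 57.66%.

Employed = 126.09 + 37.59 + 9.41 = 173.09 million (anyone who worked, including part-time for economic reasons, counts as employed).
Unemployed = 15.37 million.
Labor force = 173.09 + 15.37 = 188.46 million.
Not in labor force = 19.55 + 118.84 = 138.39 million (those not working and not actively searching are outside the labor force).
Civilian working-age population = 188.46 + 138.39 = 326.85 million.
Unemployment rate = 15.37 / 188.46 = 8.16%.
Labor force participation rate = 188.46 / 326.85 = 57.66%.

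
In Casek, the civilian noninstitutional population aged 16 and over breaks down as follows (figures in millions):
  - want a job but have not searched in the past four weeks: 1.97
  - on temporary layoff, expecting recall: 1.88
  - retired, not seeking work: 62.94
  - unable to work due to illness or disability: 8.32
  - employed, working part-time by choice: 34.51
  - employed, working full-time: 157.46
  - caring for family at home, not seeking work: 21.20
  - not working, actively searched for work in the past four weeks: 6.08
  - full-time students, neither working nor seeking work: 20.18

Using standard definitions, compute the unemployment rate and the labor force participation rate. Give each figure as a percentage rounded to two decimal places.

Unemployment rate ≈ 3.98%; labor force participation rate ≈ 63.56%.

Employed = 34.51 + 157.46 = 191.97 million.
Unemployed = 1.88 + 6.08 = 7.96 million (jobless and actively searching, or on temporary layoff).
Labor force = 191.97 + 7.96 = 199.93 million.
Not in labor force = 1.97 + 62.94 + 8.32 + 21.20 + 20.18 = 114.61 million (those not working and not actively searching are outside the labor force — including those who want a job but have given up searching).
Civilian working-age population = 199.93 + 114.61 = 314.54 million.
Unemployment rate = 7.96 / 199.93 = 3.98%.
Labor force participation rate = 199.93 / 314.54 = 63.56%.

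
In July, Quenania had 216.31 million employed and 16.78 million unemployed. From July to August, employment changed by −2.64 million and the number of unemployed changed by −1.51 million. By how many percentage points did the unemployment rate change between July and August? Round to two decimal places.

July: labor force = 216.31 + 16.78 = 233.09; u = 16.78/233.09 = 7.20%.
August: labor force = 213.67 + 15.27 = 228.94; u = 15.27/228.94 = 6.67%.
Change = 6.67% − 7.20% = −0.53 pp.

The unemployment rate changed by −0.53 percentage points.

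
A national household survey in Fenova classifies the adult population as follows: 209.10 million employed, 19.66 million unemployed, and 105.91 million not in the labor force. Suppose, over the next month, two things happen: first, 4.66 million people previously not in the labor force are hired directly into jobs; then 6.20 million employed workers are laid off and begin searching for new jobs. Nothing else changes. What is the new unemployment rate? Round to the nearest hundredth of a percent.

New unemployment rate ≈ 11.08%.

Initially, labor force = 209.10 + 19.66 = 228.76 million, so u = 19.66/228.76 = 8.59%.
After the first change, employed and labor force both rise by 4.66; unemployed unchanged → E = 213.76, U = 19.66, labor force = 233.42 million.
After the second change, employed falls and unemployed rises by 6.20; labor force unchanged → E = 207.56, U = 25.86, labor force = 233.42 million.
New unemployment rate = 25.86 / 233.42 = 11.08%.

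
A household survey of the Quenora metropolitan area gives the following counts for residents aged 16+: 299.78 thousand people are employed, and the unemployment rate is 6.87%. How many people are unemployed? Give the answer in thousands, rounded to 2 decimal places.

About 22.11 thousand are unemployed.

Let U be the number unemployed. The labor force is E + U, and U/(E+U) = 0.0687.
So U = 0.0687 × 299.78 / (1 − 0.0687) = 20.5949 / 0.9313 ≈ 22.11 thousand.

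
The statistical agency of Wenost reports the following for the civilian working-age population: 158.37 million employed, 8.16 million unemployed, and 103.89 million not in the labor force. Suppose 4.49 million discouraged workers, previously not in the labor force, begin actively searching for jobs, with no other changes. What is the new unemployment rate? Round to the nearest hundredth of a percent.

Initially, labor force = 158.37 + 8.16 = 166.53 million, so u = 8.16/166.53 = 4.90%.
After the change, unemployed and labor force both rise by 4.49 → E = 158.37, U = 12.65, labor force = 171.02 million.
New unemployment rate = 12.65 / 171.02 = 7.40%.

New unemployment rate ≈ 7.40%.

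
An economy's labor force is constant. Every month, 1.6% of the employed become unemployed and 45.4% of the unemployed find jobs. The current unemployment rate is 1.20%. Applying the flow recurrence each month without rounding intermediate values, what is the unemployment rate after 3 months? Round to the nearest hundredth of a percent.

Unemployment rate after three months ≈ 3.08%.

With a fixed labor force, u_{t+1} = u_t + s·(1−u_t) − f·u_t = u_t·(1−s−f) + s.
Here 1−s−f = 0.530 and s = 0.016.
u_1 = 0.012000 × 0.530 + 0.016 = 0.022360.
u_2 = 0.022360 × 0.530 + 0.016 = 0.027851.
u_3 = 0.027851 × 0.530 + 0.016 = 0.030761.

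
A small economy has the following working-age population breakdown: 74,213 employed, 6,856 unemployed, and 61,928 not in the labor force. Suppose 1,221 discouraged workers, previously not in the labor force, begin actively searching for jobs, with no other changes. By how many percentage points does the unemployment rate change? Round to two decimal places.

Initially, labor force = 74,213 + 6,856 = 81,069, so u = 6,856/81,069 = 8.46%.
After the change, unemployed and labor force both rise by 1,221 → E = 74,213, U = 8,077, labor force = 82,290.
New unemployment rate = 8,077 / 82,290 = 9.82%.
Change = 9.82% − 8.46% = +1.36 percentage points.

The unemployment rate changes by +1.36 percentage points.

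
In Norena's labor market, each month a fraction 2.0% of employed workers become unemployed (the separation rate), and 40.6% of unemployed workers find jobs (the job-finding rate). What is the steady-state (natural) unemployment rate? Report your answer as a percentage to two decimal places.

Steady-state unemployment rate ≈ 4.69%.

At steady state the flows balance: s·E = f·U, so U/(E+U) = s/(s+f).
u* = 2.0 / (2.0 + 40.6) = 2.0 / 42.60 = 4.69%.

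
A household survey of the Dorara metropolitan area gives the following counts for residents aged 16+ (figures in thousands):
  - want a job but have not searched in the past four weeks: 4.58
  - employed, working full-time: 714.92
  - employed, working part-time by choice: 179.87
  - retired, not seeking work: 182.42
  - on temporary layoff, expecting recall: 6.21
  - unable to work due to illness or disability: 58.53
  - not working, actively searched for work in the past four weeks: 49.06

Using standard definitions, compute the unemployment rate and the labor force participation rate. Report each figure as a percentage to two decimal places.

Unemployment rate ≈ 5.82%; labor force participation rate ≈ 79.46%.

Employed = 714.92 + 179.87 = 894.79 thousand.
Unemployed = 6.21 + 49.06 = 55.27 thousand (jobless and actively searching, or on temporary layoff).
Labor force = 894.79 + 55.27 = 950.06 thousand.
Not in labor force = 4.58 + 182.42 + 58.53 = 245.53 thousand (those not working and not actively searching are outside the labor force — including those who want a job but have given up searching).
Civilian working-age population = 950.06 + 245.53 = 1,195.59 thousand.
Unemployment rate = 55.27 / 950.06 = 5.82%.
Labor force participation rate = 950.06 / 1,195.59 = 79.46%.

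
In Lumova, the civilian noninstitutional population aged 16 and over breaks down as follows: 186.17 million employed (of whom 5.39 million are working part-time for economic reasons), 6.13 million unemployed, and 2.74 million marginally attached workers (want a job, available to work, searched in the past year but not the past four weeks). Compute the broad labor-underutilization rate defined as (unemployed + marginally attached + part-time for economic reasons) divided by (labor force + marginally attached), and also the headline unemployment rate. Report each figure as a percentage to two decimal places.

Labor force = 186.17 + 6.13 = 192.30 million.
Numerator = 6.13 + 2.74 + 5.39 = 14.26 million.
Denominator = 192.30 + 2.74 = 195.04 million.
Broad rate = 14.26 / 195.04 = 7.31%.
Headline unemployment rate = 6.13 / 192.30 = 3.19%.

Broad underutilization rate ≈ 7.31%; headline unemployment rate ≈ 3.19%.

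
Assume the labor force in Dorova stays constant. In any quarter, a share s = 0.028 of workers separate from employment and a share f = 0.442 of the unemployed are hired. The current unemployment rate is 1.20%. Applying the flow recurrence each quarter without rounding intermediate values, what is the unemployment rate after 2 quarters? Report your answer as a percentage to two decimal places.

With a fixed labor force, u_{t+1} = u_t + s·(1−u_t) − f·u_t = u_t·(1−s−f) + s.
Here 1−s−f = 0.530 and s = 0.028.
u_1 = 0.012000 × 0.530 + 0.028 = 0.034360.
u_2 = 0.034360 × 0.530 + 0.028 = 0.046211.

Unemployment rate after two quarters ≈ 4.62%.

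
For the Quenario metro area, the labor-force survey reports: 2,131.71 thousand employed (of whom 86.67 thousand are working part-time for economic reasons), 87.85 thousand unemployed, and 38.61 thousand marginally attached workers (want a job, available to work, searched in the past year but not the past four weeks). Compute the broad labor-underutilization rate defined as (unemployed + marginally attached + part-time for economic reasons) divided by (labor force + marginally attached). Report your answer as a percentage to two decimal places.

Labor force = 2,131.71 + 87.85 = 2,219.56 thousand.
Numerator = 87.85 + 38.61 + 86.67 = 213.13 thousand.
Denominator = 2,219.56 + 38.61 = 2,258.17 thousand.
Broad rate = 213.13 / 2,258.17 = 9.44%.

Broad underutilization rate ≈ 9.44%.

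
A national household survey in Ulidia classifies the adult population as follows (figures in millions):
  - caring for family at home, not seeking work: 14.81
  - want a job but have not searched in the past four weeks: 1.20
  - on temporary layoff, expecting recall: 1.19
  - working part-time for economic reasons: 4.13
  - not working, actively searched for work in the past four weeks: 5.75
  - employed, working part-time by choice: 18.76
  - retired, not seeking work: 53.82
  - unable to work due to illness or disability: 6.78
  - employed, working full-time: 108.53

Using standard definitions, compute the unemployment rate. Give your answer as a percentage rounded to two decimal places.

Employed = 4.13 + 18.76 + 108.53 = 131.42 million (anyone who worked, including part-time for economic reasons, counts as employed).
Unemployed = 1.19 + 5.75 = 6.94 million (jobless and actively searching, or on temporary layoff).
Labor force = 131.42 + 6.94 = 138.36 million.
Unemployment rate = 6.94 / 138.36 = 5.02%.

Unemployment rate ≈ 5.02%.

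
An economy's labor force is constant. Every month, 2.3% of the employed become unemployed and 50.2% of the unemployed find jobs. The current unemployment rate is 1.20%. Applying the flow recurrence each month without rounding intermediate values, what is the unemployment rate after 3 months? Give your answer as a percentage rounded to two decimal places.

Unemployment rate after three months ≈ 4.04%.

With a fixed labor force, u_{t+1} = u_t + s·(1−u_t) − f·u_t = u_t·(1−s−f) + s.
Here 1−s−f = 0.475 and s = 0.023.
u_1 = 0.012000 × 0.475 + 0.023 = 0.028700.
u_2 = 0.028700 × 0.475 + 0.023 = 0.036632.
u_3 = 0.036632 × 0.475 + 0.023 = 0.040400.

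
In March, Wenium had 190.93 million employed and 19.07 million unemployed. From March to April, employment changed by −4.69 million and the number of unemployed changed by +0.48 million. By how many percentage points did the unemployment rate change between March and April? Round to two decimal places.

The unemployment rate changed by +0.42 percentage points.

March: labor force = 190.93 + 19.07 = 210.00; u = 19.07/210.00 = 9.08%.
April: labor force = 186.24 + 19.55 = 205.79; u = 19.55/205.79 = 9.50%.
Change = 9.50% − 9.08% = +0.42 pp.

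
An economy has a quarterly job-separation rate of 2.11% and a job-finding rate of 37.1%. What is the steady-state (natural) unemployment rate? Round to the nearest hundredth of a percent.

Steady-state unemployment rate ≈ 5.38%.

At steady state the flows balance: s·E = f·U, so U/(E+U) = s/(s+f).
u* = 2.11 / (2.11 + 37.1) = 2.11 / 39.21 = 5.38%.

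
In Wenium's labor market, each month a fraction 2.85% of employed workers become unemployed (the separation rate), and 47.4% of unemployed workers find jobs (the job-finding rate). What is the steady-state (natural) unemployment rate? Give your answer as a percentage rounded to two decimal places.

Steady-state unemployment rate ≈ 5.67%.

At steady state the flows balance: s·E = f·U, so U/(E+U) = s/(s+f).
u* = 2.85 / (2.85 + 47.4) = 2.85 / 50.25 = 5.67%.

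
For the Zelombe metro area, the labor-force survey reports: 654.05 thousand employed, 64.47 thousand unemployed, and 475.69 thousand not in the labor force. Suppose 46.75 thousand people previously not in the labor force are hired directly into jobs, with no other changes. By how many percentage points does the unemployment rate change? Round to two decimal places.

Initially, labor force = 654.05 + 64.47 = 718.52 thousand, so u = 64.47/718.52 = 8.97%.
After the change, employed and labor force both rise by 46.75; unemployed unchanged → E = 700.80, U = 64.47, labor force = 765.27 thousand.
New unemployment rate = 64.47 / 765.27 = 8.42%.
Change = 8.42% − 8.97% = −0.55 percentage points.

The unemployment rate changes by −0.55 percentage points.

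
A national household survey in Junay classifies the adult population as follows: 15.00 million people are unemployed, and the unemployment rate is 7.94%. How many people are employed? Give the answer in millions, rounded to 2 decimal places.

About 173.92 million are employed.

Labor force = U / u = 15.00 / 0.0794 ≈ 188.92 million.
Employed = labor force − unemployed = 188.92 − 15.00 = 173.92 million.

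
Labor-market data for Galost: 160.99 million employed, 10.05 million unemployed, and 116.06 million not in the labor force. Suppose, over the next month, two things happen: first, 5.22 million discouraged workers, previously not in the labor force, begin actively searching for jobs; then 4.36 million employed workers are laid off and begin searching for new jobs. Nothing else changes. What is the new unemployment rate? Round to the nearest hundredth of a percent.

Initially, labor force = 160.99 + 10.05 = 171.04 million, so u = 10.05/171.04 = 5.88%.
After the first change, unemployed and labor force both rise by 5.22 → E = 160.99, U = 15.27, labor force = 176.26 million.
After the second change, employed falls and unemployed rises by 4.36; labor force unchanged → E = 156.63, U = 19.63, labor force = 176.26 million.
New unemployment rate = 19.63 / 176.26 = 11.14%.

New unemployment rate ≈ 11.14%.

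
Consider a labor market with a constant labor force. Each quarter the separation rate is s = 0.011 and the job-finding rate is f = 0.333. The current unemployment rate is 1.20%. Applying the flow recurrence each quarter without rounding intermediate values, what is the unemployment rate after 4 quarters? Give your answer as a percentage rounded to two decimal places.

Unemployment rate after four quarters ≈ 2.83%.

With a fixed labor force, u_{t+1} = u_t + s·(1−u_t) − f·u_t = u_t·(1−s−f) + s.
Here 1−s−f = 0.656 and s = 0.011.
u_1 = 0.012000 × 0.656 + 0.011 = 0.018872.
u_2 = 0.018872 × 0.656 + 0.011 = 0.023380.
u_3 = 0.023380 × 0.656 + 0.011 = 0.026337.
u_4 = 0.026337 × 0.656 + 0.011 = 0.028277.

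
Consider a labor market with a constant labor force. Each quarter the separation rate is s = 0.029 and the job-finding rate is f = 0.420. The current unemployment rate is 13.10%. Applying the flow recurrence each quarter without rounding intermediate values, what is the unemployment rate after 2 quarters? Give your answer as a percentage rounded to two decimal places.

With a fixed labor force, u_{t+1} = u_t + s·(1−u_t) − f·u_t = u_t·(1−s−f) + s.
Here 1−s−f = 0.551 and s = 0.029.
u_1 = 0.131000 × 0.551 + 0.029 = 0.101181.
u_2 = 0.101181 × 0.551 + 0.029 = 0.084751.

Unemployment rate after two quarters ≈ 8.48%.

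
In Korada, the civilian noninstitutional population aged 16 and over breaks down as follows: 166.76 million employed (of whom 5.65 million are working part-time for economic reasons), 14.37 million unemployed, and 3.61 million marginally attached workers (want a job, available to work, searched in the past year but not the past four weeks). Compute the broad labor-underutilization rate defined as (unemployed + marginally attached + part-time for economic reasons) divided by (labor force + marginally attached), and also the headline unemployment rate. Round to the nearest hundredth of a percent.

Labor force = 166.76 + 14.37 = 181.13 million.
Numerator = 14.37 + 3.61 + 5.65 = 23.63 million.
Denominator = 181.13 + 3.61 = 184.74 million.
Broad rate = 23.63 / 184.74 = 12.79%.
Headline unemployment rate = 14.37 / 181.13 = 7.93%.

Broad underutilization rate ≈ 12.79%; headline unemployment rate ≈ 7.93%.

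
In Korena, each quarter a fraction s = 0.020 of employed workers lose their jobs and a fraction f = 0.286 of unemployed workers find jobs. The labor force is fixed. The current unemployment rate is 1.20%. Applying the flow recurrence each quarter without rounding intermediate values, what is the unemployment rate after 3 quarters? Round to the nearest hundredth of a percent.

With a fixed labor force, u_{t+1} = u_t + s·(1−u_t) − f·u_t = u_t·(1−s−f) + s.
Here 1−s−f = 0.694 and s = 0.020.
u_1 = 0.012000 × 0.694 + 0.020 = 0.028328.
u_2 = 0.028328 × 0.694 + 0.020 = 0.039660.
u_3 = 0.039660 × 0.694 + 0.020 = 0.047524.

Unemployment rate after three quarters ≈ 4.75%.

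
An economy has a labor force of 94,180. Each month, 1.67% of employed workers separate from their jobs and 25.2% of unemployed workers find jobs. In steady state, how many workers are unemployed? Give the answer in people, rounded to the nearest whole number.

Steady-state unemployment rate u* = s/(s+f) = 1.67/(1.67+25.2) = 0.062151.
Unemployed = u* × labor force = 0.062151 × 94,180 ≈ 5,853.

About 5,853 are unemployed in steady state.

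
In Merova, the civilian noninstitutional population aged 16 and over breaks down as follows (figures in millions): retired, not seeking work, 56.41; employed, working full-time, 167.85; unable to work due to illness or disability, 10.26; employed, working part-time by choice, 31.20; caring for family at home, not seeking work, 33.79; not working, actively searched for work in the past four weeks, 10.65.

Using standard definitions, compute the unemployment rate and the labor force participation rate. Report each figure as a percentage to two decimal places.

Employed = 167.85 + 31.20 = 199.05 million.
Unemployed = 10.65 million.
Labor force = 199.05 + 10.65 = 209.70 million.
Not in labor force = 56.41 + 10.26 + 33.79 = 100.46 million (those not working and not actively searching are outside the labor force).
Civilian working-age population = 209.70 + 100.46 = 310.16 million.
Unemployment rate = 10.65 / 209.70 = 5.08%.
Labor force participation rate = 209.70 / 310.16 = 67.61%.

Unemployment rate ≈ 5.08%; labor force participation rate ≈ 67.61%.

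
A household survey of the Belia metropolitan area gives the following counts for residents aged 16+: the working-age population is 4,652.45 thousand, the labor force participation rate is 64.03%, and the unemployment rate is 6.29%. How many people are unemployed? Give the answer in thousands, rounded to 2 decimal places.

Labor force = 0.6403 × 4,652.45 = 2,978.96 thousand.
Unemployed = 0.0629 × 2,978.96 ≈ 187.38 thousand.

About 187.38 thousand are unemployed.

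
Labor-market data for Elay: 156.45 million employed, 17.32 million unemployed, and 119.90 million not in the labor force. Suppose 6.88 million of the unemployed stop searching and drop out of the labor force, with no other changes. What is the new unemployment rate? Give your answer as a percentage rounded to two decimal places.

New unemployment rate ≈ 6.26%.

Initially, labor force = 156.45 + 17.32 = 173.77 million, so u = 17.32/173.77 = 9.97%.
After the change, unemployed and labor force both fall by 6.88 → E = 156.45, U = 10.44, labor force = 166.89 million.
New unemployment rate = 10.44 / 166.89 = 6.26%.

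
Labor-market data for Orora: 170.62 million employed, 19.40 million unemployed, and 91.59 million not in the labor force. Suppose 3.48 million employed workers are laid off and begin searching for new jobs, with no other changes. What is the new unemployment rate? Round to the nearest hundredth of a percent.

New unemployment rate ≈ 12.04%.

Initially, labor force = 170.62 + 19.40 = 190.02 million, so u = 19.40/190.02 = 10.21%.
After the change, employed falls and unemployed rises by 3.48; labor force unchanged → E = 167.14, U = 22.88, labor force = 190.02 million.
New unemployment rate = 22.88 / 190.02 = 12.04%.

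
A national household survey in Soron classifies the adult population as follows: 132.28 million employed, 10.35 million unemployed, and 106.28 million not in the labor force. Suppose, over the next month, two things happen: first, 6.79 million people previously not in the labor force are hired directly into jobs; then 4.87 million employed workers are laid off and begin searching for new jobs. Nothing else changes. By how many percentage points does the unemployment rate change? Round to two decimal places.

The unemployment rate changes by +2.93 percentage points.

Initially, labor force = 132.28 + 10.35 = 142.63 million, so u = 10.35/142.63 = 7.26%.
After the first change, employed and labor force both rise by 6.79; unemployed unchanged → E = 139.07, U = 10.35, labor force = 149.42 million.
After the second change, employed falls and unemployed rises by 4.87; labor force unchanged → E = 134.20, U = 15.22, labor force = 149.42 million.
New unemployment rate = 15.22 / 149.42 = 10.19%.
Change = 10.19% − 7.26% = +2.93 percentage points.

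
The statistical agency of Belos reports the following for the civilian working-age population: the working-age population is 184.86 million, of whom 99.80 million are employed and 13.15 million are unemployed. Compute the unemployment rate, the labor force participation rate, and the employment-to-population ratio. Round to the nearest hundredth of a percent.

Unemployment rate ≈ 11.64%; labor force participation rate ≈ 61.10%; employment-population ratio ≈ 53.99%.

Labor force = employed + unemployed = 99.80 + 13.15 = 112.95 million.
Unemployment rate = 13.15 / 112.95 = 11.64%.
Labor force participation rate = 112.95 / 184.86 = 61.10%.
Employment-population ratio = 99.80 / 184.86 = 53.99%.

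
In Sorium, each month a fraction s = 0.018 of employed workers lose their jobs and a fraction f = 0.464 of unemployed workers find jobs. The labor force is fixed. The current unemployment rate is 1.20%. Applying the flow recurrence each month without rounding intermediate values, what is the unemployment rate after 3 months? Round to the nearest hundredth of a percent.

With a fixed labor force, u_{t+1} = u_t + s·(1−u_t) − f·u_t = u_t·(1−s−f) + s.
Here 1−s−f = 0.518 and s = 0.018.
u_1 = 0.012000 × 0.518 + 0.018 = 0.024216.
u_2 = 0.024216 × 0.518 + 0.018 = 0.030544.
u_3 = 0.030544 × 0.518 + 0.018 = 0.033822.

Unemployment rate after three months ≈ 3.38%.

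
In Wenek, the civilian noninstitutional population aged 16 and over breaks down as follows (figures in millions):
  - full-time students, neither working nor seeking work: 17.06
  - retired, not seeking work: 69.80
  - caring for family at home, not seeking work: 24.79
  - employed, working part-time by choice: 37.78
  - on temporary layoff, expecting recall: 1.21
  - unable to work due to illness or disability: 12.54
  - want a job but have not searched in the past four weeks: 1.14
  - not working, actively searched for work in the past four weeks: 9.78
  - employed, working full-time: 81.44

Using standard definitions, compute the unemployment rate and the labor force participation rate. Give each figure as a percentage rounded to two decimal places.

Employed = 37.78 + 81.44 = 119.22 million.
Unemployed = 1.21 + 9.78 = 10.99 million (jobless and actively searching, or on temporary layoff).
Labor force = 119.22 + 10.99 = 130.21 million.
Not in labor force = 17.06 + 69.80 + 24.79 + 12.54 + 1.14 = 125.33 million (those not working and not actively searching are outside the labor force — including those who want a job but have given up searching).
Civilian working-age population = 130.21 + 125.33 = 255.54 million.
Unemployment rate = 10.99 / 130.21 = 8.44%.
Labor force participation rate = 130.21 / 255.54 = 50.95%.

Unemployment rate ≈ 8.44%; labor force participation rate ≈ 50.95%.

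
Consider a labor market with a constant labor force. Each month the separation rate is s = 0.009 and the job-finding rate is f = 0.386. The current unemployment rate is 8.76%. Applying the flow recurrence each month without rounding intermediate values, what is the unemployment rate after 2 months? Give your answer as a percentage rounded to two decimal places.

With a fixed labor force, u_{t+1} = u_t + s·(1−u_t) − f·u_t = u_t·(1−s−f) + s.
Here 1−s−f = 0.605 and s = 0.009.
u_1 = 0.087600 × 0.605 + 0.009 = 0.061998.
u_2 = 0.061998 × 0.605 + 0.009 = 0.046509.

Unemployment rate after two months ≈ 4.65%.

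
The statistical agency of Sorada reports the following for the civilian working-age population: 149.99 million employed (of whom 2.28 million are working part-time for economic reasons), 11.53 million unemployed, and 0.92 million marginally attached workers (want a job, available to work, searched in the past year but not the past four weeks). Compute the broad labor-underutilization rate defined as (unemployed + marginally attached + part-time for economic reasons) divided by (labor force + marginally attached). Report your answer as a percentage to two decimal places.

Labor force = 149.99 + 11.53 = 161.52 million.
Numerator = 11.53 + 0.92 + 2.28 = 14.73 million.
Denominator = 161.52 + 0.92 = 162.44 million.
Broad rate = 14.73 / 162.44 = 9.07%.

Broad underutilization rate ≈ 9.07%.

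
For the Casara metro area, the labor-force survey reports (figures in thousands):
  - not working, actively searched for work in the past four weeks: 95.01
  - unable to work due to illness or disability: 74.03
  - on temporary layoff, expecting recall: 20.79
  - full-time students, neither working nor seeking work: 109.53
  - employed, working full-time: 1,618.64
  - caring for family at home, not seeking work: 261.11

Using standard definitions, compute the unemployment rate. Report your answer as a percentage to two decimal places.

Employed = 1,618.64 thousand.
Unemployed = 95.01 + 20.79 = 115.80 thousand (jobless and actively searching, or on temporary layoff).
Labor force = 1,618.64 + 115.80 = 1,734.44 thousand.
Unemployment rate = 115.80 / 1,734.44 = 6.68%.

Unemployment rate ≈ 6.68%.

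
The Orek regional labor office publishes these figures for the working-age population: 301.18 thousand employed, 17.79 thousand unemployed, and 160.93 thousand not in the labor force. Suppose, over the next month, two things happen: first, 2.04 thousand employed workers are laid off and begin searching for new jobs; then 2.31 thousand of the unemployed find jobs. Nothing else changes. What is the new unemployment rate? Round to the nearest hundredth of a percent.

Initially, labor force = 301.18 + 17.79 = 318.97 thousand, so u = 17.79/318.97 = 5.58%.
After the first change, employed falls and unemployed rises by 2.04; labor force unchanged → E = 299.14, U = 19.83, labor force = 318.97 thousand.
After the second change, unemployed falls and employed rises by 2.31; labor force unchanged → E = 301.45, U = 17.52, labor force = 318.97 thousand.
New unemployment rate = 17.52 / 318.97 = 5.49%.

New unemployment rate ≈ 5.49%.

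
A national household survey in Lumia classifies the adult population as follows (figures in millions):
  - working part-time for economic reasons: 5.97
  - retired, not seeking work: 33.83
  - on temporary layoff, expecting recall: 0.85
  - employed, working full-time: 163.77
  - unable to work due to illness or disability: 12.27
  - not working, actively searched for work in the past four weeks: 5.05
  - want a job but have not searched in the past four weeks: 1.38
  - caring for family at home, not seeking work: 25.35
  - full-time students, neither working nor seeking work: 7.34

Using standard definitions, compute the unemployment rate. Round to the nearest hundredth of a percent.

Unemployment rate ≈ 3.36%.

Employed = 5.97 + 163.77 = 169.74 million (anyone who worked, including part-time for economic reasons, counts as employed).
Unemployed = 0.85 + 5.05 = 5.90 million (jobless and actively searching, or on temporary layoff).
Labor force = 169.74 + 5.90 = 175.64 million.
Unemployment rate = 5.90 / 175.64 = 3.36%.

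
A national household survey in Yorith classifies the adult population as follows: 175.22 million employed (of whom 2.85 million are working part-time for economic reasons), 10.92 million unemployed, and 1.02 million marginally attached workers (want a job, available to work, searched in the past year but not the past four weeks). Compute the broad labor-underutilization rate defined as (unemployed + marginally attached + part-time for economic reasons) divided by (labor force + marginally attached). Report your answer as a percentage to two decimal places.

Labor force = 175.22 + 10.92 = 186.14 million.
Numerator = 10.92 + 1.02 + 2.85 = 14.79 million.
Denominator = 186.14 + 1.02 = 187.16 million.
Broad rate = 14.79 / 187.16 = 7.90%.

Broad underutilization rate ≈ 7.90%.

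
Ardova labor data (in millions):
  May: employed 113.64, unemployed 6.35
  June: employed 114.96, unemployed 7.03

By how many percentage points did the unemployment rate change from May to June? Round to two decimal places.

The unemployment rate changed by +0.47 percentage points.

May: labor force = 113.64 + 6.35 = 119.99; u = 6.35/119.99 = 5.29%.
June: labor force = 114.96 + 7.03 = 121.99; u = 7.03/121.99 = 5.76%.
Change = 5.76% − 5.29% = +0.47 pp.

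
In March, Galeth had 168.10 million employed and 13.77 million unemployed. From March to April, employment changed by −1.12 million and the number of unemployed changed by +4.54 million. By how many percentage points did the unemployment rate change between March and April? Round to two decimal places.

The unemployment rate changed by +2.31 percentage points.

March: labor force = 168.10 + 13.77 = 181.87; u = 13.77/181.87 = 7.57%.
April: labor force = 166.98 + 18.31 = 185.29; u = 18.31/185.29 = 9.88%.
Change = 9.88% − 7.57% = +2.31 pp.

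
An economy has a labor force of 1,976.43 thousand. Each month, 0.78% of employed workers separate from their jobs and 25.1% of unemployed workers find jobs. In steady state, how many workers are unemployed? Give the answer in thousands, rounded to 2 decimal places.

Steady-state unemployment rate u* = s/(s+f) = 0.78/(0.78+25.1) = 0.030139.
Unemployed = u* × labor force = 0.030139 × 1,976.43 ≈ 59.57 thousand.

About 59.57 thousand are unemployed in steady state.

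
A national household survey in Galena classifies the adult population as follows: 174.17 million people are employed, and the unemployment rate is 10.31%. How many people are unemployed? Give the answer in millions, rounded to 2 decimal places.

Let U be the number unemployed. The labor force is E + U, and U/(E+U) = 0.1031.
So U = 0.1031 × 174.17 / (1 − 0.1031) = 17.9569 / 0.8969 ≈ 20.02 million.

About 20.02 million are unemployed.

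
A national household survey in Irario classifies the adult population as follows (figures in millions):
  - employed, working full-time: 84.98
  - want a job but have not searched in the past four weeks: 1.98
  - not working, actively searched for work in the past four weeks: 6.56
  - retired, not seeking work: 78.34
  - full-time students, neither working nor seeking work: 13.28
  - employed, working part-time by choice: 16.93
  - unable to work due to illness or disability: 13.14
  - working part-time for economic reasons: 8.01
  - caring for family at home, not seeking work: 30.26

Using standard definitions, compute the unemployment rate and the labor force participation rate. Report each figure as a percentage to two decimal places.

Employed = 84.98 + 16.93 + 8.01 = 109.92 million (anyone who worked, including part-time for economic reasons, counts as employed).
Unemployed = 6.56 million.
Labor force = 109.92 + 6.56 = 116.48 million.
Not in labor force = 1.98 + 78.34 + 13.28 + 13.14 + 30.26 = 137.00 million (those not working and not actively searching are outside the labor force — including those who want a job but have given up searching).
Civilian working-age population = 116.48 + 137.00 = 253.48 million.
Unemployment rate = 6.56 / 116.48 = 5.63%.
Labor force participation rate = 116.48 / 253.48 = 45.95%.

Unemployment rate ≈ 5.63%; labor force participation rate ≈ 45.95%.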